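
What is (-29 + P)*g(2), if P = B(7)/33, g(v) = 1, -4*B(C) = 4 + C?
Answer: -349/12 ≈ -29.083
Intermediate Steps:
B(C) = -1 - C/4 (B(C) = -(4 + C)/4 = -1 - C/4)
P = -1/12 (P = (-1 - 1/4*7)/33 = (-1 - 7/4)*(1/33) = -11/4*1/33 = -1/12 ≈ -0.083333)
(-29 + P)*g(2) = (-29 - 1/12)*1 = -349/12*1 = -349/12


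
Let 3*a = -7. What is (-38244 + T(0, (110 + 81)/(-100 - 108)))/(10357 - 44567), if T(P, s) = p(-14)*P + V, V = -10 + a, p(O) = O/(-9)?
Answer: 114769/102630 ≈ 1.1183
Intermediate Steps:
p(O) = -O/9 (p(O) = O*(-⅑) = -O/9)
a = -7/3 (a = (⅓)*(-7) = -7/3 ≈ -2.3333)
V = -37/3 (V = -10 - 7/3 = -37/3 ≈ -12.333)
T(P, s) = -37/3 + 14*P/9 (T(P, s) = (-⅑*(-14))*P - 37/3 = 14*P/9 - 37/3 = -37/3 + 14*P/9)
(-38244 + T(0, (110 + 81)/(-100 - 108)))/(10357 - 44567) = (-38244 + (-37/3 + (14/9)*0))/(10357 - 44567) = (-38244 + (-37/3 + 0))/(-34210) = (-38244 - 37/3)*(-1/34210) = -114769/3*(-1/34210) = 114769/102630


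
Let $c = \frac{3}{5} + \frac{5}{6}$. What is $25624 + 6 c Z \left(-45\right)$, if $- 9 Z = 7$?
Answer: $25925$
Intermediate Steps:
$Z = - \frac{7}{9}$ ($Z = \left(- \frac{1}{9}\right) 7 = - \frac{7}{9} \approx -0.77778$)
$c = \frac{43}{30}$ ($c = 3 \cdot \frac{1}{5} + 5 \cdot \frac{1}{6} = \frac{3}{5} + \frac{5}{6} = \frac{43}{30} \approx 1.4333$)
$25624 + 6 c Z \left(-45\right) = 25624 + 6 \cdot \frac{43}{30} \left(- \frac{7}{9}\right) \left(-45\right) = 25624 + \frac{43}{5} \left(- \frac{7}{9}\right) \left(-45\right) = 25624 - -301 = 25624 + 301 = 25925$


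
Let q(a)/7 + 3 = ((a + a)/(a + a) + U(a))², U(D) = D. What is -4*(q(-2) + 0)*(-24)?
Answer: -1344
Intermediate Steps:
q(a) = -21 + 7*(1 + a)² (q(a) = -21 + 7*((a + a)/(a + a) + a)² = -21 + 7*((2*a)/((2*a)) + a)² = -21 + 7*((2*a)*(1/(2*a)) + a)² = -21 + 7*(1 + a)²)
-4*(q(-2) + 0)*(-24) = -4*((-21 + 7*(1 - 2)²) + 0)*(-24) = -4*((-21 + 7*(-1)²) + 0)*(-24) = -4*((-21 + 7*1) + 0)*(-24) = -4*((-21 + 7) + 0)*(-24) = -4*(-14 + 0)*(-24) = -4*(-14)*(-24) = 56*(-24) = -1344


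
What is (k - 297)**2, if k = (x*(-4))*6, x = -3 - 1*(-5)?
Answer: 119025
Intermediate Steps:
x = 2 (x = -3 + 5 = 2)
k = -48 (k = (2*(-4))*6 = -8*6 = -48)
(k - 297)**2 = (-48 - 297)**2 = (-345)**2 = 119025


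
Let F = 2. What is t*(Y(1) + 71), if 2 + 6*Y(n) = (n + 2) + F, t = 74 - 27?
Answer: 6721/2 ≈ 3360.5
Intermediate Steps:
t = 47
Y(n) = 1/3 + n/6 (Y(n) = -1/3 + ((n + 2) + 2)/6 = -1/3 + ((2 + n) + 2)/6 = -1/3 + (4 + n)/6 = -1/3 + (2/3 + n/6) = 1/3 + n/6)
t*(Y(1) + 71) = 47*((1/3 + (1/6)*1) + 71) = 47*((1/3 + 1/6) + 71) = 47*(1/2 + 71) = 47*(143/2) = 6721/2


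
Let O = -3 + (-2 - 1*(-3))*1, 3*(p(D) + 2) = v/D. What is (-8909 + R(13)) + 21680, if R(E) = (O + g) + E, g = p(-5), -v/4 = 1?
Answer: 191704/15 ≈ 12780.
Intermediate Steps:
v = -4 (v = -4*1 = -4)
p(D) = -2 - 4/(3*D) (p(D) = -2 + (-4/D)/3 = -2 - 4/(3*D))
O = -2 (O = -3 + (-2 + 3)*1 = -3 + 1*1 = -3 + 1 = -2)
g = -26/15 (g = -2 - 4/3/(-5) = -2 - 4/3*(-⅕) = -2 + 4/15 = -26/15 ≈ -1.7333)
R(E) = -56/15 + E (R(E) = (-2 - 26/15) + E = -56/15 + E)
(-8909 + R(13)) + 21680 = (-8909 + (-56/15 + 13)) + 21680 = (-8909 + 139/15) + 21680 = -133496/15 + 21680 = 191704/15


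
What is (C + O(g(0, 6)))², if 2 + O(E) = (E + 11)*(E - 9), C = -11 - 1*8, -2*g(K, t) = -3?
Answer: 210681/16 ≈ 13168.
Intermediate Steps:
g(K, t) = 3/2 (g(K, t) = -½*(-3) = 3/2)
C = -19 (C = -11 - 8 = -19)
O(E) = -2 + (-9 + E)*(11 + E) (O(E) = -2 + (E + 11)*(E - 9) = -2 + (11 + E)*(-9 + E) = -2 + (-9 + E)*(11 + E))
(C + O(g(0, 6)))² = (-19 + (-101 + (3/2)² + 2*(3/2)))² = (-19 + (-101 + 9/4 + 3))² = (-19 - 383/4)² = (-459/4)² = 210681/16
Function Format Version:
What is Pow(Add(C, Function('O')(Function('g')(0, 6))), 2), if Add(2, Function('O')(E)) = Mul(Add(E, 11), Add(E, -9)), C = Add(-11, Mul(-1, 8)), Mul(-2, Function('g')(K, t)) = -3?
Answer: Rational(210681, 16) ≈ 13168.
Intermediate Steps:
Function('g')(K, t) = Rational(3, 2) (Function('g')(K, t) = Mul(Rational(-1, 2), -3) = Rational(3, 2))
C = -19 (C = Add(-11, -8) = -19)
Function('O')(E) = Add(-2, Mul(Add(-9, E), Add(11, E))) (Function('O')(E) = Add(-2, Mul(Add(E, 11), Add(E, -9))) = Add(-2, Mul(Add(11, E), Add(-9, E))) = Add(-2, Mul(Add(-9, E), Add(11, E))))
Pow(Add(C, Function('O')(Function('g')(0, 6))), 2) = Pow(Add(-19, Add(-101, Pow(Rational(3, 2), 2), Mul(2, Rational(3, 2)))), 2) = Pow(Add(-19, Add(-101, Rational(9, 4), 3)), 2) = Pow(Add(-19, Rational(-383, 4)), 2) = Pow(Rational(-459, 4), 2) = Rational(210681, 16)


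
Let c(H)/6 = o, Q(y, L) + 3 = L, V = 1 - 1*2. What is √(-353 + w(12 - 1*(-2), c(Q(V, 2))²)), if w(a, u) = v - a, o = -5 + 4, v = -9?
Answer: 2*I*√94 ≈ 19.391*I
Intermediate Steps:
V = -1 (V = 1 - 2 = -1)
Q(y, L) = -3 + L
o = -1
c(H) = -6 (c(H) = 6*(-1) = -6)
w(a, u) = -9 - a
√(-353 + w(12 - 1*(-2), c(Q(V, 2))²)) = √(-353 + (-9 - (12 - 1*(-2)))) = √(-353 + (-9 - (12 + 2))) = √(-353 + (-9 - 1*14)) = √(-353 + (-9 - 14)) = √(-353 - 23) = √(-376) = 2*I*√94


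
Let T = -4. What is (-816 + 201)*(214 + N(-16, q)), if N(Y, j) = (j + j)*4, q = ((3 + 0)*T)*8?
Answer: 340710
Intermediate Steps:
q = -96 (q = ((3 + 0)*(-4))*8 = (3*(-4))*8 = -12*8 = -96)
N(Y, j) = 8*j (N(Y, j) = (2*j)*4 = 8*j)
(-816 + 201)*(214 + N(-16, q)) = (-816 + 201)*(214 + 8*(-96)) = -615*(214 - 768) = -615*(-554) = 340710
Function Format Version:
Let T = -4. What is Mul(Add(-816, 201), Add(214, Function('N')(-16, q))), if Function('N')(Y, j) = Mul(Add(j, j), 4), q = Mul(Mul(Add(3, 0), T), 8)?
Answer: 340710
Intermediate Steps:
q = -96 (q = Mul(Mul(Add(3, 0), -4), 8) = Mul(Mul(3, -4), 8) = Mul(-12, 8) = -96)
Function('N')(Y, j) = Mul(8, j) (Function('N')(Y, j) = Mul(Mul(2, j), 4) = Mul(8, j))
Mul(Add(-816, 201), Add(214, Function('N')(-16, q))) = Mul(Add(-816, 201), Add(214, Mul(8, -96))) = Mul(-615, Add(214, -768)) = Mul(-615, -554) = 340710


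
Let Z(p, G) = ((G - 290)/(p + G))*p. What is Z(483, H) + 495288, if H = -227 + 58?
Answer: 155298735/314 ≈ 4.9458e+5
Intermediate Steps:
H = -169
Z(p, G) = p*(-290 + G)/(G + p) (Z(p, G) = ((-290 + G)/(G + p))*p = p*(-290 + G)/(G + p))
Z(483, H) + 495288 = 483*(-290 - 169)/(-169 + 483) + 495288 = 483*(-459)/314 + 495288 = 483*(1/314)*(-459) + 495288 = -221697/314 + 495288 = 155298735/314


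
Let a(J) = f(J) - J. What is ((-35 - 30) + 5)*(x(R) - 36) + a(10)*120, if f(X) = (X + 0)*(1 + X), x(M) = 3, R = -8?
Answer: 13980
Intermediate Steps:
f(X) = X*(1 + X)
a(J) = -J + J*(1 + J) (a(J) = J*(1 + J) - J = -J + J*(1 + J))
((-35 - 30) + 5)*(x(R) - 36) + a(10)*120 = ((-35 - 30) + 5)*(3 - 36) + 10**2*120 = (-65 + 5)*(-33) + 100*120 = -60*(-33) + 12000 = 1980 + 12000 = 13980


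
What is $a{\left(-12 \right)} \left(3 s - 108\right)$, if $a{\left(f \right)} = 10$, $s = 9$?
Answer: $-810$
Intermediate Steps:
$a{\left(-12 \right)} \left(3 s - 108\right) = 10 \left(3 \cdot 9 - 108\right) = 10 \left(27 - 108\right) = 10 \left(-81\right) = -810$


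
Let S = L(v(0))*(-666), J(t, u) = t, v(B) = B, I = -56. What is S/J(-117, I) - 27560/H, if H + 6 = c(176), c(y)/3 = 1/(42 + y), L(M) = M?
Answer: 1201616/261 ≈ 4603.9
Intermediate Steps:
c(y) = 3/(42 + y)
H = -1305/218 (H = -6 + 3/(42 + 176) = -6 + 3/218 = -1305/218 ≈ -5.9862)
S = 0 (S = 0*(-666) = 0)
S/J(-117, I) - 27560/H = 0/(-117) - 27560/(-1305/218) = 0*(-1/117) - 27560*(-218/1305) = 0 + 1201616/261 = 1201616/261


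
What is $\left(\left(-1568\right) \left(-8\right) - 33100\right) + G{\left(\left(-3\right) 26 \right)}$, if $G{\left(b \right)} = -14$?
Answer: $-20570$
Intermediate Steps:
$\left(\left(-1568\right) \left(-8\right) - 33100\right) + G{\left(\left(-3\right) 26 \right)} = \left(\left(-1568\right) \left(-8\right) - 33100\right) - 14 = \left(12544 - 33100\right) - 14 = -20556 - 14 = -20570$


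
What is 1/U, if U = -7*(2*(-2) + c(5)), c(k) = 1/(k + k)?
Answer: 10/273 ≈ 0.036630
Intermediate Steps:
c(k) = 1/(2*k)
U = 273/10 (U = -7*(2*(-2) + (½)/5) = -7*(-4 + (½)*(⅕)) = -7*(-4 + ⅒) = -7*(-39/10) = 273/10 ≈ 27.300)
1/U = 1/(273/10) = 10/273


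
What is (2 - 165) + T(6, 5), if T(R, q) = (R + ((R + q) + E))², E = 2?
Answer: 198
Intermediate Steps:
T(R, q) = (2 + q + 2*R)² (T(R, q) = (R + ((R + q) + 2))² = (R + (2 + R + q))² = (2 + q + 2*R)²)
(2 - 165) + T(6, 5) = (2 - 165) + (2 + 5 + 2*6)² = -163 + (2 + 5 + 12)² = -163 + 19² = -163 + 361 = 198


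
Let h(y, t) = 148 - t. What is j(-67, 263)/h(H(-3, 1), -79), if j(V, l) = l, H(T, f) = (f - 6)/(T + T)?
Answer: 263/227 ≈ 1.1586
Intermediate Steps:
H(T, f) = (-6 + f)/(2*T) (H(T, f) = (-6 + f)/((2*T)) = (-6 + f)*(1/(2*T)) = (-6 + f)/(2*T))
j(-67, 263)/h(H(-3, 1), -79) = 263/(148 - 1*(-79)) = 263/(148 + 79) = 263/227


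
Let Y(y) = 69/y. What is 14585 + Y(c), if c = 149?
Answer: 2173234/149 ≈ 14585.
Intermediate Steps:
14585 + Y(c) = 14585 + 69/149 = 2173234/149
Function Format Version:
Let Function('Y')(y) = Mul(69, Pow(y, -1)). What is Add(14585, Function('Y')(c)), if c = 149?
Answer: Rational(2173234, 149) ≈ 14585.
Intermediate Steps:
Add(14585, Function('Y')(c)) = Add(14585, Mul(69, Pow(149, -1))) = Add(14585, Mul(69, Rational(1, 149))) = Add(14585, Rational(69, 149)) = Rational(2173234, 149)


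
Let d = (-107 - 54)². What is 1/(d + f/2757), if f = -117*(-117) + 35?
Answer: 2757/71477921 ≈ 3.8571e-5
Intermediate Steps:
f = 13724 (f = 13689 + 35 = 13724)
d = 25921 (d = (-161)² = 25921)
1/(d + f/2757) = 1/(25921 + 13724/2757) = 1/(71477921/2757) = 2757/71477921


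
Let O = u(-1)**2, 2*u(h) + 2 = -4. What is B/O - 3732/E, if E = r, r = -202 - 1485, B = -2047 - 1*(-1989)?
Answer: -64258/15183 ≈ -4.2322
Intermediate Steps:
u(h) = -3 (u(h) = -1 + (1/2)*(-4) = -1 - 2 = -3)
B = -58 (B = -2047 + 1989 = -58)
O = 9 (O = (-3)**2 = 9)
r = -1687
E = -1687
B/O - 3732/E = -58/9 - 3732/(-1687) = -58*1/9 - 3732*(-1/1687) = -58/9 + 3732/1687 = -64258/15183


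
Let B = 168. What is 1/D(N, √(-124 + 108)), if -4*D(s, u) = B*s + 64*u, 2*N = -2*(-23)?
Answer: -483/468626 + 16*I/234313 ≈ -0.0010307 + 6.8285e-5*I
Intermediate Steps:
N = 23 (N = (-2*(-23))/2 = (½)*46 = 23)
D(s, u) = -42*s - 16*u (D(s, u) = -(168*s + 64*u)/4 = -(64*u + 168*s)/4 = -42*s - 16*u)
1/D(N, √(-124 + 108)) = 1/(-42*23 - 16*√(-124 + 108)) = 1/(-966 - 64*I) = (-966 + 64*I)/937252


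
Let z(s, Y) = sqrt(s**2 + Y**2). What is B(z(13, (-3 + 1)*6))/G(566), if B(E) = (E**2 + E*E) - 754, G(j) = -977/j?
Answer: 72448/977 ≈ 74.154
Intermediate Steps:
z(s, Y) = sqrt(Y**2 + s**2)
B(E) = -754 + 2*E**2 (B(E) = (E**2 + E**2) - 754 = 2*E**2 - 754 = -754 + 2*E**2)
B(z(13, (-3 + 1)*6))/G(566) = (-754 + 2*(sqrt(((-3 + 1)*6)**2 + 13**2))**2)/((-977/566)) = (-754 + 2*(sqrt((-2*6)**2 + 169))**2)/((-977*1/566)) = (-754 + 2*(sqrt((-12)**2 + 169))**2)/(-977/566) = (-754 + 2*(sqrt(144 + 169))**2)*(-566/977) = (-754 + 2*(sqrt(313))**2)*(-566/977) = (-754 + 2*313)*(-566/977) = (-754 + 626)*(-566/977) = -128*(-566/977) = 72448/977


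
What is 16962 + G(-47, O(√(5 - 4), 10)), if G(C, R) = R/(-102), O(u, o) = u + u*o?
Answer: 1730113/102 ≈ 16962.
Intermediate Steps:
O(u, o) = u + o*u
G(C, R) = -R/102 (G(C, R) = R*(-1/102) = -R/102)
16962 + G(-47, O(√(5 - 4), 10)) = 16962 - √(5 - 4)*(1 + 10)/102 = 16962 - √1*11/102 = 16962 - 11/102 = 1730113/102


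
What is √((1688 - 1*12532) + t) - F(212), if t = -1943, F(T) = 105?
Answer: -105 + I*√12787 ≈ -105.0 + 113.08*I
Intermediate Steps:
√((1688 - 1*12532) + t) - F(212) = √((1688 - 1*12532) - 1943) - 1*105 = √((1688 - 12532) - 1943) - 105 = √(-10844 - 1943) - 105 = √(-12787) - 105 = I*√12787 - 105 = -105 + I*√12787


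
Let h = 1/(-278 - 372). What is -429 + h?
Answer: -278851/650 ≈ -429.00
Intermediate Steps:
h = -1/650 (h = 1/(-650) = -1/650 ≈ -0.0015385)
-429 + h = -429 - 1/650 = -278851/650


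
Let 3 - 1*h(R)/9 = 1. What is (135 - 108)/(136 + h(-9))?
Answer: 27/154 ≈ 0.17532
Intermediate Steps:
h(R) = 18 (h(R) = 27 - 9*1 = 27 - 9 = 18)
(135 - 108)/(136 + h(-9)) = (135 - 108)/(136 + 18) = 27/154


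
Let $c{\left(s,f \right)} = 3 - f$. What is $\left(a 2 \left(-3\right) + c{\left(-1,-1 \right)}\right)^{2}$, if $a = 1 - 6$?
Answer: $1156$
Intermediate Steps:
$a = -5$ ($a = 1 - 6 = -5$)
$\left(a 2 \left(-3\right) + c{\left(-1,-1 \right)}\right)^{2} = \left(\left(-5\right) 2 \left(-3\right) + \left(3 - -1\right)\right)^{2} = \left(\left(-10\right) \left(-3\right) + \left(3 + 1\right)\right)^{2} = \left(30 + 4\right)^{2} = 34^{2} = 1156$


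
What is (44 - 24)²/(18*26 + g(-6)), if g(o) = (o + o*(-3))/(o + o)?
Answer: 400/467 ≈ 0.85653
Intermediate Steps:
g(o) = -1 (g(o) = (o - 3*o)/((2*o)) = (-2*o)*(1/(2*o)) = -1)
(44 - 24)²/(18*26 + g(-6)) = (44 - 24)²/(18*26 - 1) = 20²/(468 - 1) = 400/467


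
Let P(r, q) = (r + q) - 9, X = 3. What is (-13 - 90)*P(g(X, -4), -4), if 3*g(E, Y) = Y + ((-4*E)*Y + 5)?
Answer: -1030/3 ≈ -343.33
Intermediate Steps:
g(E, Y) = 5/3 + Y/3 - 4*E*Y/3 (g(E, Y) = (Y + ((-4*E)*Y + 5))/3 = (Y + (-4*E*Y + 5))/3 = (Y + (5 - 4*E*Y))/3 = (5 + Y - 4*E*Y)/3 = 5/3 + Y/3 - 4*E*Y/3)
P(r, q) = -9 + q + r (P(r, q) = (q + r) - 9 = -9 + q + r)
(-13 - 90)*P(g(X, -4), -4) = (-13 - 90)*(-9 - 4 + (5/3 + (⅓)*(-4) - 4/3*3*(-4))) = -103*(-9 - 4 + (5/3 - 4/3 + 16)) = -103*(-9 - 4 + 49/3) = -103*10/3 = -1030/3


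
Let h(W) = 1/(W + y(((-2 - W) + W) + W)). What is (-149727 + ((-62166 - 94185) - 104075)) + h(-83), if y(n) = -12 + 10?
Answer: -34863006/85 ≈ -4.1015e+5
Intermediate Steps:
y(n) = -2
h(W) = 1/(-2 + W) (h(W) = 1/(W - 2) = 1/(-2 + W))
(-149727 + ((-62166 - 94185) - 104075)) + h(-83) = (-149727 + ((-62166 - 94185) - 104075)) + 1/(-2 - 83) = (-149727 + (-156351 - 104075)) + 1/(-85) = (-149727 - 260426) - 1/85 = -410153 - 1/85 = -34863006/85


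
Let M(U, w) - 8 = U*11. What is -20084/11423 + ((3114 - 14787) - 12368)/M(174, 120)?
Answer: -313221791/21955006 ≈ -14.267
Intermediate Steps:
M(U, w) = 8 + 11*U (M(U, w) = 8 + U*11 = 8 + 11*U)
-20084/11423 + ((3114 - 14787) - 12368)/M(174, 120) = -20084/11423 + ((3114 - 14787) - 12368)/(8 + 11*174) = -20084*1/11423 + (-11673 - 12368)/(8 + 1914) = -20084/11423 - 24041/1922 = -313221791/21955006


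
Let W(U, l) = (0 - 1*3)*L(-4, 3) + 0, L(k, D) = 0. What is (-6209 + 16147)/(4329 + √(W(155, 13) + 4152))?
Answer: 14340534/6245363 - 19876*√1038/18736089 ≈ 2.2620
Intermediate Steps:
W(U, l) = 0 (W(U, l) = (0 - 1*3)*0 + 0 = (0 - 3)*0 + 0 = -3*0 + 0 = 0 + 0 = 0)
(-6209 + 16147)/(4329 + √(W(155, 13) + 4152)) = (-6209 + 16147)/(4329 + √(0 + 4152)) = 9938/(4329 + √4152) = 9938/(4329 + 2*√1038)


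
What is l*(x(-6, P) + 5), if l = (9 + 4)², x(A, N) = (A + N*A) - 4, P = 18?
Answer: -19097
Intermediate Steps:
x(A, N) = -4 + A + A*N (x(A, N) = (A + A*N) - 4 = -4 + A + A*N)
l = 169 (l = 13² = 169)
l*(x(-6, P) + 5) = 169*((-4 - 6 - 6*18) + 5) = 169*((-4 - 6 - 108) + 5) = 169*(-118 + 5) = 169*(-113) = -19097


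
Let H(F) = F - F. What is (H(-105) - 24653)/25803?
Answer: -24653/25803 ≈ -0.95543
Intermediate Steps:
H(F) = 0
(H(-105) - 24653)/25803 = (0 - 24653)/25803 = -24653*1/25803 = -24653/25803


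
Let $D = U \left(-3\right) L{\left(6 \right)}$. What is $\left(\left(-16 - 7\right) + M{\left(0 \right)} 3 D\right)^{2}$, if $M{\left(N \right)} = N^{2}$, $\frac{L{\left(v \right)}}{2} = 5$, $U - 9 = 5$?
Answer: $529$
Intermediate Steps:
$U = 14$ ($U = 9 + 5 = 14$)
$L{\left(v \right)} = 10$ ($L{\left(v \right)} = 2 \cdot 5 = 10$)
$D = -420$ ($D = 14 \left(-3\right) 10 = \left(-42\right) 10 = -420$)
$\left(\left(-16 - 7\right) + M{\left(0 \right)} 3 D\right)^{2} = \left(\left(-16 - 7\right) + 0^{2} \cdot 3 \left(-420\right)\right)^{2} = \left(-23 + 0 \cdot 3 \left(-420\right)\right)^{2} = \left(-23 + 0 \left(-420\right)\right)^{2} = \left(-23 + 0\right)^{2} = \left(-23\right)^{2} = 529$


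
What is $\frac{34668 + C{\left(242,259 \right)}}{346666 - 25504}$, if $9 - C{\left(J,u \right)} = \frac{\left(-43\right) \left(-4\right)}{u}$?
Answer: $\frac{8981171}{83180958} \approx 0.10797$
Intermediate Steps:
$C{\left(J,u \right)} = 9 - \frac{172}{u}$ ($C{\left(J,u \right)} = 9 - \frac{\left(-43\right) \left(-4\right)}{u} = 9 - \frac{172}{u}$)
$\frac{34668 + C{\left(242,259 \right)}}{346666 - 25504} = \frac{34668 + \left(9 - \frac{172}{259}\right)}{346666 - 25504} = \frac{34668 + \left(9 - \frac{172}{259}\right)}{321162} = \left(34668 + \left(9 - \frac{172}{259}\right)\right) \frac{1}{321162} = \left(34668 + \frac{2159}{259}\right) \frac{1}{321162} = \frac{8981171}{259} \cdot \frac{1}{321162} = \frac{8981171}{83180958}$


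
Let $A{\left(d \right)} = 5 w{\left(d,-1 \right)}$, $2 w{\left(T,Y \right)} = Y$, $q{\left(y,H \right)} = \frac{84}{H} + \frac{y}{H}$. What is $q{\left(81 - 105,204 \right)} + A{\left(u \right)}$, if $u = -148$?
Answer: $- \frac{75}{34} \approx -2.2059$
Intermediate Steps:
$w{\left(T,Y \right)} = \frac{Y}{2}$
$A{\left(d \right)} = - \frac{5}{2}$ ($A{\left(d \right)} = 5 \cdot \frac{1}{2} \left(-1\right) = 5 \left(- \frac{1}{2}\right) = - \frac{5}{2}$)
$q{\left(81 - 105,204 \right)} + A{\left(u \right)} = \frac{84 + \left(81 - 105\right)}{204} - \frac{5}{2} = \frac{84 - 24}{204} - \frac{5}{2} = \frac{1}{204} \cdot 60 - \frac{5}{2} = \frac{5}{17} - \frac{5}{2} = - \frac{75}{34}$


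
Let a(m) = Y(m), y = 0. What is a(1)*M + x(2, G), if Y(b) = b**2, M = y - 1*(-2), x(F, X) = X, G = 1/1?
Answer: 3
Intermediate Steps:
G = 1
M = 2 (M = 0 - 1*(-2) = 0 + 2 = 2)
a(m) = m**2
a(1)*M + x(2, G) = 1**2*2 + 1 = 1*2 + 1 = 2 + 1 = 3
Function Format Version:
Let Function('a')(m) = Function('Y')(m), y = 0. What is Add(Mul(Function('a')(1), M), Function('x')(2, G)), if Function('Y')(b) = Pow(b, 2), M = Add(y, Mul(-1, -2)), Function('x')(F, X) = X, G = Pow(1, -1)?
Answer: 3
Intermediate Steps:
G = 1
M = 2 (M = Add(0, Mul(-1, -2)) = Add(0, 2) = 2)
Function('a')(m) = Pow(m, 2)
Add(Mul(Function('a')(1), M), Function('x')(2, G)) = Add(Mul(Pow(1, 2), 2), 1) = Add(Mul(1, 2), 1) = Add(2, 1) = 3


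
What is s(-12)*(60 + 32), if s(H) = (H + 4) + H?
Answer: -1840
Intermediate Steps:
s(H) = 4 + 2*H (s(H) = (4 + H) + H = 4 + 2*H)
s(-12)*(60 + 32) = (4 + 2*(-12))*(60 + 32) = (4 - 24)*92 = -20*92 = -1840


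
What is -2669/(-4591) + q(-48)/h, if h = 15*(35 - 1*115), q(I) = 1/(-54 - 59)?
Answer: 361920991/622539600 ≈ 0.58136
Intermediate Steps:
q(I) = -1/113 (q(I) = 1/(-113) = -1/113)
h = -1200 (h = 15*(35 - 115) = 15*(-80) = -1200)
-2669/(-4591) + q(-48)/h = -2669/(-4591) - 1/113/(-1200) = -2669*(-1/4591) - 1/113*(-1/1200) = 2669/4591 + 1/135600 = 361920991/622539600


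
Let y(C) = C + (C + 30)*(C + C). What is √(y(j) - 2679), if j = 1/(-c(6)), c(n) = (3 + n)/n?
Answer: I*√24469/3 ≈ 52.142*I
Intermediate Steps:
c(n) = (3 + n)/n
j = -⅔ (j = 1/(-(3 + 6)/6) = 1/(-9/6) = 1/(-1*3/2) = 1/(-3/2) = -⅔ ≈ -0.66667)
y(C) = C + 2*C*(30 + C) (y(C) = C + (30 + C)*(2*C) = C + 2*C*(30 + C))
√(y(j) - 2679) = √(-2*(61 + 2*(-⅔))/3 - 2679) = √(-2*(61 - 4/3)/3 - 2679) = √(-⅔*179/3 - 2679) = √(-358/9 - 2679) = √(-24469/9) = I*√24469/3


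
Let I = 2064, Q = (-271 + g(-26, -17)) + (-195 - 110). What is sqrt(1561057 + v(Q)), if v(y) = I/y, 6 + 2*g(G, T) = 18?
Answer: sqrt(14088506745)/95 ≈ 1249.4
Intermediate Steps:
g(G, T) = 6 (g(G, T) = -3 + (1/2)*18 = -3 + 9 = 6)
Q = -570 (Q = (-271 + 6) + (-195 - 110) = -265 - 305 = -570)
v(y) = 2064/y
sqrt(1561057 + v(Q)) = sqrt(1561057 + 2064/(-570)) = sqrt(1561057 + 2064*(-1/570)) = sqrt(1561057 - 344/95) = sqrt(148300071/95) = sqrt(14088506745)/95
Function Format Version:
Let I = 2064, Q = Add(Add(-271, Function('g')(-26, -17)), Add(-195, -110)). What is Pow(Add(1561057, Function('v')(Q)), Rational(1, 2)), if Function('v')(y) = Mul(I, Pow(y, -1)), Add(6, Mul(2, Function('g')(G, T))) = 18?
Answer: Mul(Rational(1, 95), Pow(14088506745, Rational(1, 2))) ≈ 1249.4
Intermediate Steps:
Function('g')(G, T) = 6 (Function('g')(G, T) = Add(-3, Mul(Rational(1, 2), 18)) = Add(-3, 9) = 6)
Q = -570 (Q = Add(Add(-271, 6), Add(-195, -110)) = Add(-265, -305) = -570)
Function('v')(y) = Mul(2064, Pow(y, -1))
Pow(Add(1561057, Function('v')(Q)), Rational(1, 2)) = Pow(Add(1561057, Mul(2064, Pow(-570, -1))), Rational(1, 2)) = Pow(Add(1561057, Mul(2064, Rational(-1, 570))), Rational(1, 2)) = Pow(Add(1561057, Rational(-344, 95)), Rational(1, 2)) = Pow(Rational(148300071, 95), Rational(1, 2)) = Mul(Rational(1, 95), Pow(14088506745, Rational(1, 2)))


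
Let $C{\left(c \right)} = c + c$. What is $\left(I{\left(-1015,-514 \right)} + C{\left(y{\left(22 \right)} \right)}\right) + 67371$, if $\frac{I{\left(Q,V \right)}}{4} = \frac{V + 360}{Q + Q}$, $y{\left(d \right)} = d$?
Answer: $\frac{9775219}{145} \approx 67415.0$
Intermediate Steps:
$C{\left(c \right)} = 2 c$
$I{\left(Q,V \right)} = \frac{2 \left(360 + V\right)}{Q}$ ($I{\left(Q,V \right)} = 4 \frac{V + 360}{Q + Q} = 4 \frac{360 + V}{2 Q} = \frac{2 \left(360 + V\right)}{Q}$)
$\left(I{\left(-1015,-514 \right)} + C{\left(y{\left(22 \right)} \right)}\right) + 67371 = \left(\frac{2 \left(360 - 514\right)}{-1015} + 2 \cdot 22\right) + 67371 = \left(2 \left(- \frac{1}{1015}\right) \left(-154\right) + 44\right) + 67371 = \left(\frac{44}{145} + 44\right) + 67371 = \frac{6424}{145} + 67371 = \frac{9775219}{145}$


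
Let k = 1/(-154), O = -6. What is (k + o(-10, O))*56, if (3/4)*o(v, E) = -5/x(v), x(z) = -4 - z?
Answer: -6196/99 ≈ -62.586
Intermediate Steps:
k = -1/154 ≈ -0.0064935
o(v, E) = -20/(3*(-4 - v)) (o(v, E) = 4*(-5/(-4 - v))/3 = -20/(3*(-4 - v)))
(k + o(-10, O))*56 = (-1/154 + 20/(3*(4 - 10)))*56 = (-1/154 + (20/3)/(-6))*56 = (-1/154 + (20/3)*(-⅙))*56 = (-1/154 - 10/9)*56 = -1549/1386*56 = -6196/99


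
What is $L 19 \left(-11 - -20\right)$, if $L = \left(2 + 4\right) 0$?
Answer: $0$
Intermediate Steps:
$L = 0$ ($L = 6 \cdot 0 = 0$)
$L 19 \left(-11 - -20\right) = 0 \cdot 19 \left(-11 - -20\right) = 0 \left(-11 + 20\right) = 0 \cdot 9 = 0$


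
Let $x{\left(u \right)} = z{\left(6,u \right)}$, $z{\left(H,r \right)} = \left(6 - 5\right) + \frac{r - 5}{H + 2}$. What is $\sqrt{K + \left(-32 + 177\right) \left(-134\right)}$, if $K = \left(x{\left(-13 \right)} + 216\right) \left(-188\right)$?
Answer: $i \sqrt{59803} \approx 244.55 i$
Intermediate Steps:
$z{\left(H,r \right)} = 1 + \frac{-5 + r}{2 + H}$
$x{\left(u \right)} = \frac{3}{8} + \frac{u}{8}$ ($x{\left(u \right)} = \frac{-3 + 6 + u}{2 + 6} = \frac{3 + u}{8} = \frac{3}{8} + \frac{u}{8}$)
$K = -40373$ ($K = \left(\left(\frac{3}{8} + \frac{1}{8} \left(-13\right)\right) + 216\right) \left(-188\right) = \left(\left(\frac{3}{8} - \frac{13}{8}\right) + 216\right) \left(-188\right) = \left(- \frac{5}{4} + 216\right) \left(-188\right) = \frac{859}{4} \left(-188\right) = -40373$)
$\sqrt{K + \left(-32 + 177\right) \left(-134\right)} = \sqrt{-40373 + \left(-32 + 177\right) \left(-134\right)} = \sqrt{-40373 + 145 \left(-134\right)} = \sqrt{-40373 - 19430} = \sqrt{-59803} = i \sqrt{59803}$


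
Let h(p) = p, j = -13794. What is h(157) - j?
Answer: 13951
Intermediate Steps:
h(157) - j = 157 - 1*(-13794) = 157 + 13794 = 13951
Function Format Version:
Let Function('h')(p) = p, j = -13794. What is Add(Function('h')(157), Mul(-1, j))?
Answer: 13951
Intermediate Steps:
Add(Function('h')(157), Mul(-1, j)) = Add(157, Mul(-1, -13794)) = Add(157, 13794) = 13951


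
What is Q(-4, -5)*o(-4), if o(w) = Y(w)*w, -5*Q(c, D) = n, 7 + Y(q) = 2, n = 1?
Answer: -4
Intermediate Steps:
Y(q) = -5 (Y(q) = -7 + 2 = -5)
Q(c, D) = -⅕ (Q(c, D) = -⅕*1 = -⅕)
o(w) = -5*w
Q(-4, -5)*o(-4) = -(-1)*(-4) = -⅕*20 = -4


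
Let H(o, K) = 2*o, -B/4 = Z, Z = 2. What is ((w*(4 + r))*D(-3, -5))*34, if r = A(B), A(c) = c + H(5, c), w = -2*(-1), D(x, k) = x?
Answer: -1224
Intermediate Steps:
B = -8 (B = -4*2 = -8)
w = 2
A(c) = 10 + c (A(c) = c + 2*5 = c + 10 = 10 + c)
r = 2 (r = 10 - 8 = 2)
((w*(4 + r))*D(-3, -5))*34 = ((2*(4 + 2))*(-3))*34 = ((2*6)*(-3))*34 = (12*(-3))*34 = -36*34 = -1224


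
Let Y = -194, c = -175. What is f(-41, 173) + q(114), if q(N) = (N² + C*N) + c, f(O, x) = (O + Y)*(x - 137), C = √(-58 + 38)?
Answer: 4361 + 228*I*√5 ≈ 4361.0 + 509.82*I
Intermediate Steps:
C = 2*I*√5 (C = √(-20) = 2*I*√5 ≈ 4.4721*I)
f(O, x) = (-194 + O)*(-137 + x) (f(O, x) = (O - 194)*(x - 137) = (-194 + O)*(-137 + x))
q(N) = -175 + N² + 2*I*N*√5 (q(N) = (N² + (2*I*√5)*N) - 175 = (N² + 2*I*N*√5) - 175 = -175 + N² + 2*I*N*√5)
f(-41, 173) + q(114) = (26578 - 194*173 - 137*(-41) - 41*173) + (-175 + 114² + 2*I*114*√5) = (26578 - 33562 + 5617 - 7093) + (-175 + 12996 + 228*I*√5) = -8460 + (12821 + 228*I*√5) = 4361 + 228*I*√5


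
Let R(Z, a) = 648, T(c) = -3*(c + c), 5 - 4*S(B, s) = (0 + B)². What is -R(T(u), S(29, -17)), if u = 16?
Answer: -648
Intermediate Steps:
S(B, s) = 5/4 - B²/4 (S(B, s) = 5/4 - (0 + B)²/4 = 5/4 - B²/4)
T(c) = -6*c
-R(T(u), S(29, -17)) = -1*648 = -648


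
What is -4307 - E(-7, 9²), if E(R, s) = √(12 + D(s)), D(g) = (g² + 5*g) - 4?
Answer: -4307 - √6974 ≈ -4390.5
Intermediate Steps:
D(g) = -4 + g² + 5*g
E(R, s) = √(8 + s² + 5*s) (E(R, s) = √(12 + (-4 + s² + 5*s)) = √(8 + s² + 5*s))
-4307 - E(-7, 9²) = -4307 - √(8 + (9²)² + 5*9²) = -4307 - √(8 + 81² + 5*81) = -4307 - √(8 + 6561 + 405) = -4307 - √6974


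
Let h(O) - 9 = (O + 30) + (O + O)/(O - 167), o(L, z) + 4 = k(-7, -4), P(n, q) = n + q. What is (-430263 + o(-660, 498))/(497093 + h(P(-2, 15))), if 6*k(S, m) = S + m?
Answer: -198784201/229680912 ≈ -0.86548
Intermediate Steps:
k(S, m) = S/6 + m/6 (k(S, m) = (S + m)/6 = S/6 + m/6)
o(L, z) = -35/6 (o(L, z) = -4 + ((⅙)*(-7) + (⅙)*(-4)) = -4 + (-7/6 - ⅔) = -4 - 11/6 = -35/6)
h(O) = 39 + O + 2*O/(-167 + O) (h(O) = 9 + ((O + 30) + (O + O)/(O - 167)) = 9 + ((30 + O) + (2*O)/(-167 + O)) = 9 + ((30 + O) + 2*O/(-167 + O)) = 9 + (30 + O + 2*O/(-167 + O)) = 39 + O + 2*O/(-167 + O))
(-430263 + o(-660, 498))/(497093 + h(P(-2, 15))) = (-430263 - 35/6)/(497093 + (-6513 + (-2 + 15)² - 126*(-2 + 15))/(-167 + (-2 + 15))) = -2581613/(6*(497093 + (-6513 + 13² - 126*13)/(-167 + 13))) = -2581613/(6*(497093 + (-6513 + 169 - 1638)/(-154))) = -2581613/(6*(497093 - 1/154*(-7982))) = -2581613/(6*(497093 + 3991/77)) = -2581613/(6*38280152/77) = -2581613/6*77/38280152 = -198784201/229680912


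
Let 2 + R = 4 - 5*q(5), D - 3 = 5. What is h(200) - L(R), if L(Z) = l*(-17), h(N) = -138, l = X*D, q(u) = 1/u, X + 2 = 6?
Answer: 406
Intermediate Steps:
D = 8 (D = 3 + 5 = 8)
X = 4 (X = -2 + 6 = 4)
l = 32 (l = 4*8 = 32)
R = 1 (R = -2 + (4 - 5/5) = -2 + (4 - 5*1/5) = -2 + (4 - 1) = -2 + 3 = 1)
L(Z) = -544 (L(Z) = 32*(-17) = -544)
h(200) - L(R) = -138 - 1*(-544) = -138 + 544 = 406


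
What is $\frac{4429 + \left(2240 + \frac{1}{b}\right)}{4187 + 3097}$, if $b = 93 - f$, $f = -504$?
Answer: $\frac{1990697}{2174274} \approx 0.91557$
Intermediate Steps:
$b = 597$ ($b = 93 - -504 = 93 + 504 = 597$)
$\frac{4429 + \left(2240 + \frac{1}{b}\right)}{4187 + 3097} = \frac{4429 + \left(2240 + \frac{1}{597}\right)}{4187 + 3097} = \frac{4429 + \left(2240 + \frac{1}{597}\right)}{7284} = \left(4429 + \frac{1337281}{597}\right) \frac{1}{7284} = \frac{3981394}{597} \cdot \frac{1}{7284} = \frac{1990697}{2174274}$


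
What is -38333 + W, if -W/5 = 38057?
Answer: -228618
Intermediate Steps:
W = -190285 (W = -5*38057 = -190285)
-38333 + W = -38333 - 190285 = -228618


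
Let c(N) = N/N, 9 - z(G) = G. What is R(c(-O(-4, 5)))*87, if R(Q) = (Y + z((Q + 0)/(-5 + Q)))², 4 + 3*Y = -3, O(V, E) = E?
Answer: 199781/48 ≈ 4162.1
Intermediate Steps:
z(G) = 9 - G
Y = -7/3 (Y = -4/3 + (⅓)*(-3) = -4/3 - 1 = -7/3 ≈ -2.3333)
c(N) = 1
R(Q) = (20/3 - Q/(-5 + Q))² (R(Q) = (-7/3 + (9 - (Q + 0)/(-5 + Q)))² = (-7/3 + (9 - Q/(-5 + Q)))² = (20/3 - Q/(-5 + Q))²)
R(c(-O(-4, 5)))*87 = ((100 - 17*1)²/(9*(-5 + 1)²))*87 = ((⅑)*(100 - 17)²/(-4)²)*87 = ((⅑)*(1/16)*83²)*87 = ((⅑)*(1/16)*6889)*87 = (6889/144)*87 = 199781/48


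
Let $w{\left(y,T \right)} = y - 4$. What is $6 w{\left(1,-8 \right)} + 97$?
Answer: $79$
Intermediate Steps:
$w{\left(y,T \right)} = -4 + y$ ($w{\left(y,T \right)} = y - 4 = -4 + y$)
$6 w{\left(1,-8 \right)} + 97 = 6 \left(-4 + 1\right) + 97 = 6 \left(-3\right) + 97 = -18 + 97 = 79$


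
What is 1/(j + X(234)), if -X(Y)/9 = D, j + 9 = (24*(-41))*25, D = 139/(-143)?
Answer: -143/3517836 ≈ -4.0650e-5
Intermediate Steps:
D = -139/143 (D = 139*(-1/143) = -139/143 ≈ -0.97203)
j = -24609 (j = -9 + (24*(-41))*25 = -9 - 984*25 = -9 - 24600 = -24609)
X(Y) = 1251/143 (X(Y) = -9*(-139/143) = 1251/143)
1/(j + X(234)) = 1/(-24609 + 1251/143) = 1/(-3517836/143) = -143/3517836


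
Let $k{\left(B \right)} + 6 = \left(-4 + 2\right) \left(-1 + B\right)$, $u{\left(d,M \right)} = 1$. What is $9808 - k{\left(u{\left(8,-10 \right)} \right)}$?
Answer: $9814$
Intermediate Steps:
$k{\left(B \right)} = -4 - 2 B$ ($k{\left(B \right)} = -6 + \left(-4 + 2\right) \left(-1 + B\right) = -6 - 2 \left(-1 + B\right) = -6 - \left(-2 + 2 B\right) = -4 - 2 B$)
$9808 - k{\left(u{\left(8,-10 \right)} \right)} = 9808 - \left(-4 - 2\right) = 9808 - -6 = 9808 + 6 = 9814$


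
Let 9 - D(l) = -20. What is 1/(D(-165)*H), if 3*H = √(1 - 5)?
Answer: -3*I/58 ≈ -0.051724*I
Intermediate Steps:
H = 2*I/3 (H = √(1 - 5)/3 = √(-4)/3 = (2*I)/3 = 2*I/3 ≈ 0.66667*I)
D(l) = 29 (D(l) = 9 - 1*(-20) = 9 + 20 = 29)
1/(D(-165)*H) = 1/(29*(2*I/3)) = 1/(58*I/3) = -3*I/58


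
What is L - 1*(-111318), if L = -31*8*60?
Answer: 96438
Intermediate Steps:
L = -14880 (L = -248*60 = -14880)
L - 1*(-111318) = -14880 - 1*(-111318) = -14880 + 111318 = 96438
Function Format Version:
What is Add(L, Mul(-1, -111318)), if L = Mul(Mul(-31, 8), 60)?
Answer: 96438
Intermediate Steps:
L = -14880 (L = Mul(-248, 60) = -14880)
Add(L, Mul(-1, -111318)) = Add(-14880, Mul(-1, -111318)) = Add(-14880, 111318) = 96438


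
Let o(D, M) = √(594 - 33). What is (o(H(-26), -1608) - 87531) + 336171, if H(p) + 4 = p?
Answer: 248640 + √561 ≈ 2.4866e+5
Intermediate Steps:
H(p) = -4 + p
o(D, M) = √561
(o(H(-26), -1608) - 87531) + 336171 = (√561 - 87531) + 336171 = (-87531 + √561) + 336171 = 248640 + √561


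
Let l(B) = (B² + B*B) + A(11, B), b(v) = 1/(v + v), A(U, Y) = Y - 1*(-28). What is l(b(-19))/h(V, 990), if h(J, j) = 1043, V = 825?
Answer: 10099/376523 ≈ 0.026822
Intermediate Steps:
A(U, Y) = 28 + Y (A(U, Y) = Y + 28 = 28 + Y)
b(v) = 1/(2*v)
l(B) = 28 + B + 2*B² (l(B) = (B² + B*B) + (28 + B) = (B² + B²) + (28 + B) = 2*B² + (28 + B) = 28 + B + 2*B²)
l(b(-19))/h(V, 990) = (28 + (½)/(-19) + 2*((½)/(-19))²)/1043 = (28 + (½)*(-1/19) + 2*((½)*(-1/19))²)*(1/1043) = (28 - 1/38 + 2*(-1/38)²)*(1/1043) = (28 - 1/38 + 2*(1/1444))*(1/1043) = (28 - 1/38 + 1/722)*(1/1043) = (10099/361)*(1/1043) = 10099/376523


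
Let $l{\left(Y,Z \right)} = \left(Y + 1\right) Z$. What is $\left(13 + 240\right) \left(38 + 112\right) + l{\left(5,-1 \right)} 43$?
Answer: $37692$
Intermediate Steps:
$l{\left(Y,Z \right)} = Z \left(1 + Y\right)$ ($l{\left(Y,Z \right)} = \left(1 + Y\right) Z = Z \left(1 + Y\right)$)
$\left(13 + 240\right) \left(38 + 112\right) + l{\left(5,-1 \right)} 43 = \left(13 + 240\right) \left(38 + 112\right) + - (1 + 5) 43 = 253 \cdot 150 + \left(-1\right) 6 \cdot 43 = 37950 - 258 = 37692$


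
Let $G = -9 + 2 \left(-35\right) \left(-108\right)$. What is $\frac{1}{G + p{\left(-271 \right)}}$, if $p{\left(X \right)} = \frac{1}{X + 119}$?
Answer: $\frac{152}{1147751} \approx 0.00013243$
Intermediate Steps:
$G = 7551$ ($G = -9 - -7560 = -9 + 7560 = 7551$)
$p{\left(X \right)} = \frac{1}{119 + X}$
$\frac{1}{G + p{\left(-271 \right)}} = \frac{1}{7551 + \frac{1}{119 - 271}} = \frac{1}{7551 + \frac{1}{-152}} = \frac{1}{7551 - \frac{1}{152}} = \frac{1}{\frac{1147751}{152}} = \frac{152}{1147751}$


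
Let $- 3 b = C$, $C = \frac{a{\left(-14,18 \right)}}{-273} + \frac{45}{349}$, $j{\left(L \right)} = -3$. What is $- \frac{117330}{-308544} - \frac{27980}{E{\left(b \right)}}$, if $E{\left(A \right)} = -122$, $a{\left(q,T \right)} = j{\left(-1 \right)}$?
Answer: $\frac{720614615}{3136864} \approx 229.72$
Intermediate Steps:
$a{\left(q,T \right)} = -3$
$C = \frac{4444}{31759}$ ($C = - \frac{3}{-273} + \frac{45}{349} = \left(-3\right) \left(- \frac{1}{273}\right) + 45 \cdot \frac{1}{349} = \frac{1}{91} + \frac{45}{349} = \frac{4444}{31759} \approx 0.13993$)
$b = - \frac{4444}{95277}$ ($b = \left(- \frac{1}{3}\right) \frac{4444}{31759} = - \frac{4444}{95277} \approx -0.046643$)
$- \frac{117330}{-308544} - \frac{27980}{E{\left(b \right)}} = - \frac{117330}{-308544} - \frac{27980}{-122} = \left(-117330\right) \left(- \frac{1}{308544}\right) - - \frac{13990}{61} = \frac{19555}{51424} + \frac{13990}{61} = \frac{720614615}{3136864}$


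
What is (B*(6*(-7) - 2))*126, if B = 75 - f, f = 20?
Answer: -304920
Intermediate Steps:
B = 55 (B = 75 - 1*20 = 75 - 20 = 55)
(B*(6*(-7) - 2))*126 = (55*(6*(-7) - 2))*126 = (55*(-42 - 2))*126 = (55*(-44))*126 = -2420*126 = -304920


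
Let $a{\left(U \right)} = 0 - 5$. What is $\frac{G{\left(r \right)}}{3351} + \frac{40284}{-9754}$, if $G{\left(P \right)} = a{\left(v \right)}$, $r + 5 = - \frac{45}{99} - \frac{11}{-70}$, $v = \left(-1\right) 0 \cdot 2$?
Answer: $- \frac{67520227}{16342827} \approx -4.1315$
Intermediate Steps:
$v = 0$ ($v = 0 \cdot 2 = 0$)
$r = - \frac{4079}{770}$ ($r = -5 - \left(- \frac{11}{70} + \frac{5}{11}\right) = -5 - \frac{229}{770} = - \frac{4079}{770} \approx -5.2974$)
$a{\left(U \right)} = -5$ ($a{\left(U \right)} = 0 - 5 = -5$)
$G{\left(P \right)} = -5$
$\frac{G{\left(r \right)}}{3351} + \frac{40284}{-9754} = - \frac{5}{3351} + \frac{40284}{-9754} = \left(-5\right) \frac{1}{3351} + 40284 \left(- \frac{1}{9754}\right) = - \frac{5}{3351} - \frac{20142}{4877} = - \frac{67520227}{16342827}$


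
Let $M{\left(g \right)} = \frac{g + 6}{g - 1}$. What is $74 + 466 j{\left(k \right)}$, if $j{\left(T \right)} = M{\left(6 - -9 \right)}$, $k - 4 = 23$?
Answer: $773$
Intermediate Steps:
$k = 27$ ($k = 4 + 23 = 27$)
$M{\left(g \right)} = \frac{6 + g}{-1 + g}$
$j{\left(T \right)} = \frac{3}{2}$ ($j{\left(T \right)} = \frac{6 + \left(6 - -9\right)}{-1 + \left(6 - -9\right)} = \frac{6 + \left(6 + 9\right)}{-1 + \left(6 + 9\right)} = \frac{6 + 15}{-1 + 15} = \frac{1}{14} \cdot 21 = \frac{3}{2}$)
$74 + 466 j{\left(k \right)} = 74 + 466 \cdot \frac{3}{2} = 74 + 699 = 773$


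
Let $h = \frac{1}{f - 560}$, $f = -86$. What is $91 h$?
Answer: $- \frac{91}{646} \approx -0.14087$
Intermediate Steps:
$h = - \frac{1}{646}$ ($h = \frac{1}{-86 - 560} = \frac{1}{-646} = - \frac{1}{646} \approx -0.001548$)
$91 h = 91 \left(- \frac{1}{646}\right) = - \frac{91}{646}$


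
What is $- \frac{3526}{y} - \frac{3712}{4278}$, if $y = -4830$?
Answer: $- \frac{10307}{74865} \approx -0.13767$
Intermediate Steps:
$- \frac{3526}{y} - \frac{3712}{4278} = - \frac{3526}{-4830} - \frac{3712}{4278} = \left(-3526\right) \left(- \frac{1}{4830}\right) - \frac{1856}{2139} = \frac{1763}{2415} - \frac{1856}{2139} = - \frac{10307}{74865}$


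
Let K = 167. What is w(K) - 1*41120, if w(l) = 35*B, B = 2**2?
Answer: -40980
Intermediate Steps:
B = 4
w(l) = 140 (w(l) = 35*4 = 140)
w(K) - 1*41120 = 140 - 1*41120 = 140 - 41120 = -40980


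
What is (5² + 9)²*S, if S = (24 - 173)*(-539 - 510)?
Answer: 180683956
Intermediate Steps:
S = 156301 (S = -149*(-1049) = 156301)
(5² + 9)²*S = (5² + 9)²*156301 = (25 + 9)²*156301 = 34²*156301 = 1156*156301 = 180683956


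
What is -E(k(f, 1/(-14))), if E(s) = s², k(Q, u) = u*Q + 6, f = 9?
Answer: -5625/196 ≈ -28.699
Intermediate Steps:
k(Q, u) = 6 + Q*u (k(Q, u) = Q*u + 6 = 6 + Q*u)
-E(k(f, 1/(-14))) = -(6 + 9/(-14))² = -(6 + 9*(-1/14))² = -(6 - 9/14)² = -(75/14)² = -1*5625/196 = -5625/196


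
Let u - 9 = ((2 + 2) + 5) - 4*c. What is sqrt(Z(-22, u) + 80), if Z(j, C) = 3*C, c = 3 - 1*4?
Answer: sqrt(146) ≈ 12.083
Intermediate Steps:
c = -1 (c = 3 - 4 = -1)
u = 22 (u = 9 + (((2 + 2) + 5) - 4*(-1)) = 9 + ((4 + 5) + 4) = 9 + (9 + 4) = 9 + 13 = 22)
sqrt(Z(-22, u) + 80) = sqrt(3*22 + 80) = sqrt(66 + 80) = sqrt(146)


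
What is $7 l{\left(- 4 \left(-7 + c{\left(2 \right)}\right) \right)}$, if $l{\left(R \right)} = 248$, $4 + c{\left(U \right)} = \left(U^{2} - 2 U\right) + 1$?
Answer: $1736$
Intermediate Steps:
$c{\left(U \right)} = -3 + U^{2} - 2 U$ ($c{\left(U \right)} = -4 + \left(\left(U^{2} - 2 U\right) + 1\right) = -4 + \left(1 + U^{2} - 2 U\right) = -3 + U^{2} - 2 U$)
$7 l{\left(- 4 \left(-7 + c{\left(2 \right)}\right) \right)} = 7 \cdot 248 = 1736$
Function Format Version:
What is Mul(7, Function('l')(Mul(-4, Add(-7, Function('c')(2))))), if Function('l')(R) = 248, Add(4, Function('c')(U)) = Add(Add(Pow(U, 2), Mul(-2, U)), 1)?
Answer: 1736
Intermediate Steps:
Function('c')(U) = Add(-3, Pow(U, 2), Mul(-2, U)) (Function('c')(U) = Add(-4, Add(Add(Pow(U, 2), Mul(-2, U)), 1)) = Add(-4, Add(1, Pow(U, 2), Mul(-2, U))) = Add(-3, Pow(U, 2), Mul(-2, U)))
Mul(7, Function('l')(Mul(-4, Add(-7, Function('c')(2))))) = Mul(7, 248) = 1736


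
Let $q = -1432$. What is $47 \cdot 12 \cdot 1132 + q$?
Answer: $637016$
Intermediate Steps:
$47 \cdot 12 \cdot 1132 + q = 47 \cdot 12 \cdot 1132 - 1432 = 564 \cdot 1132 - 1432 = 638448 - 1432 = 637016$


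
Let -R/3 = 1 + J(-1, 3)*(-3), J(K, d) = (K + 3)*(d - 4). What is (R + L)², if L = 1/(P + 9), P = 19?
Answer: 344569/784 ≈ 439.50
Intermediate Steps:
J(K, d) = (-4 + d)*(3 + K) (J(K, d) = (3 + K)*(-4 + d) = (-4 + d)*(3 + K))
R = -21 (R = -3*(1 + (-12 - 4*(-1) + 3*3 - 1*3)*(-3)) = -3*(1 + (-12 + 4 + 9 - 3)*(-3)) = -3*(1 - 2*(-3)) = -3*(1 + 6) = -3*7 = -21)
L = 1/28 (L = 1/(19 + 9) = 1/28 ≈ 0.035714)
(R + L)² = (-21 + 1/28)² = (-587/28)² = 344569/784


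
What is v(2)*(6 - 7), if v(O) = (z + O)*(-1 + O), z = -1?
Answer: -1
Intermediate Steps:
v(O) = (-1 + O)**2 (v(O) = (-1 + O)*(-1 + O) = (-1 + O)**2)
v(2)*(6 - 7) = (1 + 2**2 - 2*2)*(6 - 7) = (1 + 4 - 4)*(-1) = 1*(-1) = -1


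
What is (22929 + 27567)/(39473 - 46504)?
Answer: -50496/7031 ≈ -7.1819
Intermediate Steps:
(22929 + 27567)/(39473 - 46504) = 50496/(-7031) = 50496*(-1/7031) = -50496/7031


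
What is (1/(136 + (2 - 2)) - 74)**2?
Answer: 101263969/18496 ≈ 5474.9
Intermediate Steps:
(1/(136 + (2 - 2)) - 74)**2 = (1/(136 + 0) - 74)**2 = (1/136 - 74)**2 = (-10063/136)**2 = 101263969/18496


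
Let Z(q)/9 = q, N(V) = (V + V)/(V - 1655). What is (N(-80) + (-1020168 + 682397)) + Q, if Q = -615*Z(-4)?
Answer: -109523925/347 ≈ -3.1563e+5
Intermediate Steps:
N(V) = 2*V/(-1655 + V) (N(V) = (2*V)/(-1655 + V) = 2*V/(-1655 + V))
Z(q) = 9*q
Q = 22140 (Q = -5535*(-4) = -615*(-36) = 22140)
(N(-80) + (-1020168 + 682397)) + Q = (2*(-80)/(-1655 - 80) + (-1020168 + 682397)) + 22140 = (2*(-80)/(-1735) - 337771) + 22140 = (2*(-80)*(-1/1735) - 337771) + 22140 = (32/347 - 337771) + 22140 = -117206505/347 + 22140 = -109523925/347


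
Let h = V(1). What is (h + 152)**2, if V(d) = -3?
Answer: 22201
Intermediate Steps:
h = -3
(h + 152)**2 = (-3 + 152)**2 = 149**2 = 22201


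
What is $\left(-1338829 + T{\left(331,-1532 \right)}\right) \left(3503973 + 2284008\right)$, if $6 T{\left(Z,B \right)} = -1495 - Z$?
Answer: $-7750878289800$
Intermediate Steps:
$T{\left(Z,B \right)} = - \frac{1495}{6} - \frac{Z}{6}$ ($T{\left(Z,B \right)} = \frac{-1495 - Z}{6} = - \frac{1495}{6} - \frac{Z}{6}$)
$\left(-1338829 + T{\left(331,-1532 \right)}\right) \left(3503973 + 2284008\right) = \left(-1338829 - \frac{913}{3}\right) \left(3503973 + 2284008\right) = \left(-1338829 - \frac{913}{3}\right) 5787981 = \left(- \frac{4017400}{3}\right) 5787981 = -7750878289800$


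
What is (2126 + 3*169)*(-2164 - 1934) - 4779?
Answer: -10794813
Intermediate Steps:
(2126 + 3*169)*(-2164 - 1934) - 4779 = (2126 + 507)*(-4098) - 4779 = 2633*(-4098) - 4779 = -10790034 - 4779 = -10794813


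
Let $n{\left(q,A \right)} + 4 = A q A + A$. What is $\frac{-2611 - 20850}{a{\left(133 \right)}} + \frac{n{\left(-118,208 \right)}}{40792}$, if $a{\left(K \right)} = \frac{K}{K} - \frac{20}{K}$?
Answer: $- \frac{31965166755}{1152374} \approx -27739.0$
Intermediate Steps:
$n{\left(q,A \right)} = -4 + A + q A^{2}$ ($n{\left(q,A \right)} = -4 + \left(A q A + A\right) = -4 + \left(q A^{2} + A\right) = -4 + \left(A + q A^{2}\right) = -4 + A + q A^{2}$)
$a{\left(K \right)} = 1 - \frac{20}{K}$
$\frac{-2611 - 20850}{a{\left(133 \right)}} + \frac{n{\left(-118,208 \right)}}{40792} = \frac{-2611 - 20850}{\frac{1}{133} \left(-20 + 133\right)} + \frac{-4 + 208 - 118 \cdot 208^{2}}{40792} = - \frac{23461}{\frac{1}{133} \cdot 113} + \left(-4 + 208 - 5105152\right) \frac{1}{40792} = - \frac{23461}{\frac{113}{133}} + \left(-4 + 208 - 5105152\right) \frac{1}{40792} = \left(-23461\right) \frac{133}{113} - \frac{1276237}{10198} = - \frac{3120313}{113} - \frac{1276237}{10198} = - \frac{31965166755}{1152374}$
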